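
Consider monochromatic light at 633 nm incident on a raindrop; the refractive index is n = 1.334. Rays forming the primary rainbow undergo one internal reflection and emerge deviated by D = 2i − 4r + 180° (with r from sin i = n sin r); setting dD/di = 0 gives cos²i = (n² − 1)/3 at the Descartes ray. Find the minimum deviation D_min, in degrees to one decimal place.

138.1°

cos²i = (1.77956 − 1)/3 = 0.25985; i = arccos(0.50976) = 59.352°.
sin r = sin 59.352°/1.334 = 0.64492; r = 40.159°.
D_min = 2·59.352° − 4·40.159° + 180° = 138.067°.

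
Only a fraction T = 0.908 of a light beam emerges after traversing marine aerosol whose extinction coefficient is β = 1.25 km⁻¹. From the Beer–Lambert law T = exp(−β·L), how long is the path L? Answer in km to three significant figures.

0.0772 km

Beer–Lambert: T = exp(−βL) ⇒ L = −ln(T)/β = −ln(0.908)/1.25 = 0.0965/1.25 = 0.07721 km.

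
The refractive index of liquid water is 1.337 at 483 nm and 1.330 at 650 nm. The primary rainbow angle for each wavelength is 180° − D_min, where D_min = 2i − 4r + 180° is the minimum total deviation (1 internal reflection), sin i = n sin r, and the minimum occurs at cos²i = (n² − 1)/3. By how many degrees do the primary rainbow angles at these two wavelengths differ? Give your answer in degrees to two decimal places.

1.02°

At 483 nm (n = 1.337): cos²i = 0.26252 → i = 59.178°, r = 39.964°, D_min = 138.500°, rainbow angle = 41.500°.
At 650 nm (n = 1.330): cos²i = 0.25630 → i = 59.585°, r = 40.422°, D_min = 137.484°, rainbow angle = 42.516°.
Angular width = |41.500° − 42.516°| = 1.016°.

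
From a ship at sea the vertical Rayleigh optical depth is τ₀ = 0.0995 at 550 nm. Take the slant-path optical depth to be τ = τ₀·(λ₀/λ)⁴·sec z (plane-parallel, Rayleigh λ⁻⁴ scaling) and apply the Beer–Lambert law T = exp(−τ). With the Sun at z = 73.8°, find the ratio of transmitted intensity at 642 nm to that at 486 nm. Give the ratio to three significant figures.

1.48

Airmass: sec 73.8° = 3.5843.
τ(642 nm) = 0.0995 × (550/642)⁴ × 3.5843 = 0.0995 × 0.5387 × 3.5843 = 0.1921.
τ(486 nm) = 0.0995 × (550/486)⁴ × 3.5843 = 0.0995 × 1.6402 × 3.5843 = 0.5850.
T(642)/T(486) = exp(τ_B − τ_A) = exp(0.3929) = 1.4812.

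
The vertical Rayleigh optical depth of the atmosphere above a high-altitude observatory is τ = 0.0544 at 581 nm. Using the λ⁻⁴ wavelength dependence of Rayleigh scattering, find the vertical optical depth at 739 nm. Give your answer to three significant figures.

τ(739 nm) = τ(581 nm) × (581/739)⁴ = 0.0544 × (0.7862)⁴ = 0.0544 × 0.3821 = 0.0208.

0.0208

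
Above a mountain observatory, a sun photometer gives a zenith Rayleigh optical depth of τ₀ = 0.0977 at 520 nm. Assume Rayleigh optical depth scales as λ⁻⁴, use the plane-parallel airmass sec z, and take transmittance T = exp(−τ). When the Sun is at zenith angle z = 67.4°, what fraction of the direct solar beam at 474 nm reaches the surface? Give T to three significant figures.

sec 67.4° = 2.6022.
τ = 0.0977 × (520/474)⁴ × 2.6022 = 0.0977 × 1.4484 × 2.6022 = 0.3682.
T = exp(−0.3682) = 0.6920.

0.692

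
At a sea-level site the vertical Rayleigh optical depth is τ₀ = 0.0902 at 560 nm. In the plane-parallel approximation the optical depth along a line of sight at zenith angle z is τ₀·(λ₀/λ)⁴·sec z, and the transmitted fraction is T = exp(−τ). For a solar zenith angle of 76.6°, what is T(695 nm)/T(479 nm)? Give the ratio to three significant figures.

1.76

Airmass: sec 76.6° = 4.3150.
τ(695 nm) = 0.0902 × (560/695)⁴ × 4.3150 = 0.0902 × 0.4215 × 4.3150 = 0.1641.
τ(479 nm) = 0.0902 × (560/479)⁴ × 4.3150 = 0.0902 × 1.8681 × 4.3150 = 0.7271.
T(695)/T(479) = exp(τ_B − τ_A) = exp(0.5631) = 1.7560.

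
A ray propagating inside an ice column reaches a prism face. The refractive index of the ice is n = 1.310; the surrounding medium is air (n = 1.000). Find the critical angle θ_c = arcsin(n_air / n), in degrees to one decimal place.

sin θ_c = n_air / n = 1.000 / 1.310 = 0.7634.
θ_c = arcsin(0.7634) = 49.76°.

49.8°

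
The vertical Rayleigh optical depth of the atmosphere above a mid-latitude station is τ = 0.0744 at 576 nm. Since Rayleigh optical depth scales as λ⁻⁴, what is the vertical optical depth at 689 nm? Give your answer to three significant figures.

0.0363

τ(689 nm) = τ(576 nm) × (576/689)⁴ = 0.0744 × (0.8360)⁴ = 0.0744 × 0.4884 = 0.0363.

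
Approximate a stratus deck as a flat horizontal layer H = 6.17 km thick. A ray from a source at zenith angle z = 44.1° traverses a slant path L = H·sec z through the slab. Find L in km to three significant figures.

8.59 km

sec z = 1/cos 44.1° = 1.3925.
L = 6.17 × 1.3925 = 8.592 km.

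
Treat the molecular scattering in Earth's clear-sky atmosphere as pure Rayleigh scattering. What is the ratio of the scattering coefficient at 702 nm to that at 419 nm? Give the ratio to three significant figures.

Rayleigh scattering ∝ λ⁻⁴, so the ratio of coefficients is the inverse fourth power of the wavelength ratio.
σ(702)/σ(419) = (419/702)⁴ = (0.5969)⁴ = 0.1269.

0.127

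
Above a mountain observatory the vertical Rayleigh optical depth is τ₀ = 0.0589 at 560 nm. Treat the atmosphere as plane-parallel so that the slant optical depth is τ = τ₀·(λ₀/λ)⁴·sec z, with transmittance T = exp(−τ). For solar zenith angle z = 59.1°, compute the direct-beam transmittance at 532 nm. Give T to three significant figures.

sec 59.1° = 1.9473.
τ = 0.0589 × (560/532)⁴ × 1.9473 = 0.0589 × 1.2277 × 1.9473 = 0.1408.
T = exp(−0.1408) = 0.8687.

0.869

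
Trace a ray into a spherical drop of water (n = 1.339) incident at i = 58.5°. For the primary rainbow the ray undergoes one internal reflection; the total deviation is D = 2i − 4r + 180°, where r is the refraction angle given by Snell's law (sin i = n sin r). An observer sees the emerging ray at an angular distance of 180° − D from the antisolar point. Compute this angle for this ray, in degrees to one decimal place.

sin r = sin 58.5° / 1.339 = 0.8526/1.339 = 0.6368; r = 39.55°.
D = 2·58.5° − 4·39.55° + 180° = 117.00° − 158.21° + 180° = 138.79°.
Angle from antisolar point = 180° − D = 41.21°.

41.2°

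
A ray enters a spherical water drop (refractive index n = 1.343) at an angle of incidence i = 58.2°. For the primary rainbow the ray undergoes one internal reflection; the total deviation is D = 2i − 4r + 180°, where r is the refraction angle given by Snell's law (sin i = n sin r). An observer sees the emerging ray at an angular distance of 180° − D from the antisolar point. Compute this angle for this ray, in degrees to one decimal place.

40.6°

sin r = sin 58.2° / 1.343 = 0.8499/1.343 = 0.6328; r = 39.26°.
D = 2·58.2° − 4·39.26° + 180° = 116.40° − 157.04° + 180° = 139.36°.
Angle from antisolar point = 180° − D = 40.64°.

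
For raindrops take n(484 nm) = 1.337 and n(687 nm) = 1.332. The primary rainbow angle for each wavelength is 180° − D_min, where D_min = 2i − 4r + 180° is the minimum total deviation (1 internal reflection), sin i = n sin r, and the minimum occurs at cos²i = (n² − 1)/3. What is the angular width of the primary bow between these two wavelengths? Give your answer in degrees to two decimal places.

At 484 nm (n = 1.337): cos²i = 0.26252 → i = 59.178°, r = 39.964°, D_min = 138.500°, rainbow angle = 41.500°.
At 687 nm (n = 1.332): cos²i = 0.25807 → i = 59.469°, r = 40.290°, D_min = 137.776°, rainbow angle = 42.224°.
Angular width = |41.500° − 42.224°| = 0.724°.

0.72°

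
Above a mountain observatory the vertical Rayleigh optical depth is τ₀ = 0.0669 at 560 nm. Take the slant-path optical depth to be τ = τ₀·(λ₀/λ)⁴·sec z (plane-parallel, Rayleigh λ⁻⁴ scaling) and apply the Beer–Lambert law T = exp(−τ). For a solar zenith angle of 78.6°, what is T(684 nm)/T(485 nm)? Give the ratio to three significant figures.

Airmass: sec 78.6° = 5.0593.
τ(684 nm) = 0.0669 × (560/684)⁴ × 5.0593 = 0.0669 × 0.4493 × 5.0593 = 0.1521.
τ(485 nm) = 0.0669 × (560/485)⁴ × 5.0593 = 0.0669 × 1.7774 × 5.0593 = 0.6016.
T(684)/T(485) = exp(τ_B − τ_A) = exp(0.4495) = 1.5676.

1.57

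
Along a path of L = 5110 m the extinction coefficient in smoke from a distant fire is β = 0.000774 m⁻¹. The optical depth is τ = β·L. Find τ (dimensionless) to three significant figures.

τ = β·L = 0.000774 × 5110 = 3.9551.

3.96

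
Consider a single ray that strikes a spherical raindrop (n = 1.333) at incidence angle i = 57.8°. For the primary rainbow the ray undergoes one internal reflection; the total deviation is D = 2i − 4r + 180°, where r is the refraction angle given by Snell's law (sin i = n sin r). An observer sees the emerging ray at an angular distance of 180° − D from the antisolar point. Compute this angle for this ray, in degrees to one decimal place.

42.0°

sin r = sin 57.8° / 1.333 = 0.8462/1.333 = 0.6348; r = 39.41°.
D = 2·57.8° − 4·39.41° + 180° = 115.60° − 157.62° + 180° = 137.98°.
Angle from antisolar point = 180° − D = 42.02°.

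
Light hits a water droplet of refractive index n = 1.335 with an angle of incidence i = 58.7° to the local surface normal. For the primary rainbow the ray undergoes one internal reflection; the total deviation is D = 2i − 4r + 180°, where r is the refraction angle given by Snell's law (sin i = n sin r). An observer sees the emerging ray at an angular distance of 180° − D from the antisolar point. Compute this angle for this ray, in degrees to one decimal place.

41.8°

sin r = sin 58.7° / 1.335 = 0.8545/1.335 = 0.6400; r = 39.80°.
D = 2·58.7° − 4·39.80° + 180° = 117.40° − 159.18° + 180° = 138.22°.
Angle from antisolar point = 180° − D = 41.78°.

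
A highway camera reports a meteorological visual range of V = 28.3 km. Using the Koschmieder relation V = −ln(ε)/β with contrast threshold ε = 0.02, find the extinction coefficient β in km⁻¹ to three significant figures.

β = −ln(0.02) / V = 3.912 / 28.3 = 0.1382 km⁻¹.

0.138 km⁻¹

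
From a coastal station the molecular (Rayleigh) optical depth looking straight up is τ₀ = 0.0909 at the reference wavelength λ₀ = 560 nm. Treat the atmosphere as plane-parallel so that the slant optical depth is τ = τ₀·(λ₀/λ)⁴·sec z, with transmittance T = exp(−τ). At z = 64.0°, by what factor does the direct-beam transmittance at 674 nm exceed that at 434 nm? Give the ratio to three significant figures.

1.61

Airmass: sec 64.0° = 2.2812.
τ(674 nm) = 0.0909 × (560/674)⁴ × 2.2812 = 0.0909 × 0.4766 × 2.2812 = 0.0988.
τ(434 nm) = 0.0909 × (560/434)⁴ × 2.2812 = 0.0909 × 2.7720 × 2.2812 = 0.5748.
T(674)/T(434) = exp(τ_B − τ_A) = exp(0.4760) = 1.6096.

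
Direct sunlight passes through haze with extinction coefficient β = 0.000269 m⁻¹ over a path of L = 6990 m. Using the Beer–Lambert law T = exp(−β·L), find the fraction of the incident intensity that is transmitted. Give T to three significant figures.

τ = β·L = 0.000269 × 6990 = 1.8803.
T = exp(−1.8803) = 0.1525.

0.153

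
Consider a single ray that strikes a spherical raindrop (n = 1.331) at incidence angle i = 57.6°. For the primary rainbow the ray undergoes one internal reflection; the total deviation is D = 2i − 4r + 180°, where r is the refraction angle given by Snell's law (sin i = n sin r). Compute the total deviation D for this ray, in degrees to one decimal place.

137.7°

sin r = sin 57.6° / 1.331 = 0.8443/1.331 = 0.6344; r = 39.37°.
D = 2·57.6° − 4·39.37° + 180° = 115.20° − 157.49° + 180° = 137.71°.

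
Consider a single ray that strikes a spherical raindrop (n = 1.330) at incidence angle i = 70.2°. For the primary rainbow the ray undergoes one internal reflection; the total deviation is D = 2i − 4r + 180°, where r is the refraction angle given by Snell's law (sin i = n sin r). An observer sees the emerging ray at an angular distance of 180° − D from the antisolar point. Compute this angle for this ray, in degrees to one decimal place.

39.7°

sin r = sin 70.2° / 1.330 = 0.9409/1.330 = 0.7074; r = 45.03°.
D = 2·70.2° − 4·45.03° + 180° = 140.40° − 180.10° + 180° = 140.30°.
Angle from antisolar point = 180° − D = 39.70°.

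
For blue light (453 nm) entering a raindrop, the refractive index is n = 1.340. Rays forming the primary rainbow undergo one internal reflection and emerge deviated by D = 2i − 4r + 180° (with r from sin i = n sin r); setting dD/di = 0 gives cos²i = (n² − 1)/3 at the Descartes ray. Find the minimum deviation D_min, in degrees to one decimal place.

cos²i = (1.79560 − 1)/3 = 0.26520; i = arccos(0.51498) = 59.004°.
sin r = sin 59.004°/1.340 = 0.63971; r = 39.770°.
D_min = 2·59.004° − 4·39.770° + 180° = 138.929°.

138.9°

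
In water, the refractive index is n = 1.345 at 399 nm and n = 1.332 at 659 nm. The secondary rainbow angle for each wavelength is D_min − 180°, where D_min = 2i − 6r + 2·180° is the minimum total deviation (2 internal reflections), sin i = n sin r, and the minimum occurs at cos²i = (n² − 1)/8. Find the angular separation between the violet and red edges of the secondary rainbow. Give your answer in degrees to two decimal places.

3.36°

At 399 nm (n = 1.345): cos²i = 0.10113 → i = 71.458°, r = 44.821°, D_min = 233.987°, rainbow angle = 53.987°.
At 659 nm (n = 1.332): cos²i = 0.09678 → i = 71.875°, r = 45.520°, D_min = 230.628°, rainbow angle = 50.628°.
Angular width = |53.987° − 50.628°| = 3.359°.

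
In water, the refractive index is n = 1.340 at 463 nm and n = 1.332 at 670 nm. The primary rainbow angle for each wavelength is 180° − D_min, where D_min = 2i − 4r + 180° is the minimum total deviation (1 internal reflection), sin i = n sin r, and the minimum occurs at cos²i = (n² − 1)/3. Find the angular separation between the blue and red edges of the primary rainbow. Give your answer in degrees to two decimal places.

At 463 nm (n = 1.340): cos²i = 0.26520 → i = 59.004°, r = 39.770°, D_min = 138.929°, rainbow angle = 41.071°.
At 670 nm (n = 1.332): cos²i = 0.25807 → i = 59.469°, r = 40.290°, D_min = 137.776°, rainbow angle = 42.224°.
Angular width = |41.071° − 42.224°| = 1.153°.

1.15°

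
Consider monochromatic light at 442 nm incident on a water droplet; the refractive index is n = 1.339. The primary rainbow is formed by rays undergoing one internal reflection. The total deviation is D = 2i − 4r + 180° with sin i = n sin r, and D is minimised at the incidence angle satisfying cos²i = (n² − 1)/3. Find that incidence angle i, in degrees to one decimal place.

cos²i = (1.339² − 1)/3 = (1.79292 − 1)/3 = 0.26431.
cos i = 0.51411, so i = 59.062°.

59.1°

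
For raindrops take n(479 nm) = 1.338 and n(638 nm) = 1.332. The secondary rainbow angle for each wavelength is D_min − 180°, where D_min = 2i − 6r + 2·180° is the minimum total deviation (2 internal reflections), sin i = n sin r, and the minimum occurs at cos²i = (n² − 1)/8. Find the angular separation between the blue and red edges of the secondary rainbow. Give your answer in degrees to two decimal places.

At 479 nm (n = 1.338): cos²i = 0.09878 → i = 71.682°, r = 45.195°, D_min = 232.193°, rainbow angle = 52.193°.
At 638 nm (n = 1.332): cos²i = 0.09678 → i = 71.875°, r = 45.520°, D_min = 230.628°, rainbow angle = 50.628°.
Angular width = |52.193° − 50.628°| = 1.564°.

1.56°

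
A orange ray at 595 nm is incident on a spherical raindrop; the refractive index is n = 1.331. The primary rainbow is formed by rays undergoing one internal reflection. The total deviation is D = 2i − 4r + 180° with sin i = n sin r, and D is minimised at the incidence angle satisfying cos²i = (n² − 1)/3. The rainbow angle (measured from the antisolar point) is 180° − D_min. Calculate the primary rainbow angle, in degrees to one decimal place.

cos²i = (1.77156 − 1)/3 = 0.25719; i = arccos(0.50714) = 59.527°.
sin r = sin 59.527°/1.331 = 0.64753; r = 40.356°.
D_min = 2·59.527° − 4·40.356° + 180° = 137.630°.
Rainbow angle = 180° − D_min = 42.370°.

42.4°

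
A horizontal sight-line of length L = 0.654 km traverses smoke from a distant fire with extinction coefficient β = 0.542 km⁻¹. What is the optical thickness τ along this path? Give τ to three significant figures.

τ = β·L = 0.542 × 0.654 = 0.3545.

0.354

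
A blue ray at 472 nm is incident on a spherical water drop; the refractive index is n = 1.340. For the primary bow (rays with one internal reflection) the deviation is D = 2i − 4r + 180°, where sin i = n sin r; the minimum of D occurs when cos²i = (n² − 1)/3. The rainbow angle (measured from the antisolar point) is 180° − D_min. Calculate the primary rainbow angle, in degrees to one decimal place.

cos²i = (1.79560 − 1)/3 = 0.26520; i = arccos(0.51498) = 59.004°.
sin r = sin 59.004°/1.340 = 0.63971; r = 39.770°.
D_min = 2·59.004° − 4·39.770° + 180° = 138.929°.
Rainbow angle = 180° − D_min = 41.071°.

41.1°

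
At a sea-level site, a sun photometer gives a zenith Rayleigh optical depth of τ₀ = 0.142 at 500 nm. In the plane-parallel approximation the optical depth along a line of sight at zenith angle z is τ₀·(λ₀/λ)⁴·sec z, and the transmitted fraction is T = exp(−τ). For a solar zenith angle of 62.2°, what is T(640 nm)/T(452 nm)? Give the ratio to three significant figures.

1.41

Airmass: sec 62.2° = 2.1441.
τ(640 nm) = 0.142 × (500/640)⁴ × 2.1441 = 0.142 × 0.3725 × 2.1441 = 0.1134.
τ(452 nm) = 0.142 × (500/452)⁴ × 2.1441 = 0.142 × 1.4974 × 2.1441 = 0.4559.
T(640)/T(452) = exp(τ_B − τ_A) = exp(0.3425) = 1.4084.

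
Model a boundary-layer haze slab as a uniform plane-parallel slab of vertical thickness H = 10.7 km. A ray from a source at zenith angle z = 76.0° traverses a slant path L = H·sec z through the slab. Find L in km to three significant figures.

sec z = 1/cos 76.0° = 4.1336.
L = 10.7 × 4.1336 = 44.229 km.

44.2 km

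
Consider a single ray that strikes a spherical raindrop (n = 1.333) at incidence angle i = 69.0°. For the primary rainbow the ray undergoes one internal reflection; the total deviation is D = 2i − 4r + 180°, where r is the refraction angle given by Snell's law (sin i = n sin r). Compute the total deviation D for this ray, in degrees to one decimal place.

140.2°

sin r = sin 69.0° / 1.333 = 0.9336/1.333 = 0.7004; r = 44.46°.
D = 2·69.0° − 4·44.46° + 180° = 138.00° − 177.82° + 180° = 140.18°.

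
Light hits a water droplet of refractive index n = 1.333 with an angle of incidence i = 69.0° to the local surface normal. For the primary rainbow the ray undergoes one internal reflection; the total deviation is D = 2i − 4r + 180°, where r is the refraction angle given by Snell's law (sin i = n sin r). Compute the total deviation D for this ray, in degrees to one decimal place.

sin r = sin 69.0° / 1.333 = 0.9336/1.333 = 0.7004; r = 44.46°.
D = 2·69.0° − 4·44.46° + 180° = 138.00° − 177.82° + 180° = 140.18°.

140.2°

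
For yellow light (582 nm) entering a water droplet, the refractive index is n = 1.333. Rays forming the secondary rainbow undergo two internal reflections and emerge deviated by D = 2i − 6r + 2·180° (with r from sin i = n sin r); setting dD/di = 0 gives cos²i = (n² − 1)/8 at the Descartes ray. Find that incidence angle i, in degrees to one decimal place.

cos²i = (1.333² − 1)/8 = (1.77689 − 1)/8 = 0.09711.
cos i = 0.31163, so i = 71.843°.

71.8°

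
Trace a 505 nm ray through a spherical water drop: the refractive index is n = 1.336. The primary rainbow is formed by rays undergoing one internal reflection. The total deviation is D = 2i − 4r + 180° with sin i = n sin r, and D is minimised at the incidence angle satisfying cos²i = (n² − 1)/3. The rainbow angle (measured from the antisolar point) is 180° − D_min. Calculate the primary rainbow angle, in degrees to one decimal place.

41.6°

cos²i = (1.78490 − 1)/3 = 0.26163; i = arccos(0.51150) = 59.236°.
sin r = sin 59.236°/1.336 = 0.64318; r = 40.029°.
D_min = 2·59.236° − 4·40.029° + 180° = 138.356°.
Rainbow angle = 180° − D_min = 41.644°.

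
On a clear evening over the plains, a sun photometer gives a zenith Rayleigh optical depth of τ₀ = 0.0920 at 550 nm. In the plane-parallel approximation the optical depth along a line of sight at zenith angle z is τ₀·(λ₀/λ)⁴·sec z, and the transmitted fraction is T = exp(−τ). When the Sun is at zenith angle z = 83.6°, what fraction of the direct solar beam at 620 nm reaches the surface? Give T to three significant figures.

0.600

sec 83.6° = 8.9711.
τ = 0.0920 × (550/620)⁴ × 8.9711 = 0.0920 × 0.6193 × 8.9711 = 0.5111.
T = exp(−0.5111) = 0.5998.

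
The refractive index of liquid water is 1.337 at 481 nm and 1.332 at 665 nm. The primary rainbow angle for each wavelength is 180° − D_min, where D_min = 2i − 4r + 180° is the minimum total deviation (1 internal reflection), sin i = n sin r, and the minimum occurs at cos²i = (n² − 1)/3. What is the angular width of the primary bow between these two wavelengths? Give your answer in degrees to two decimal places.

0.72°

At 481 nm (n = 1.337): cos²i = 0.26252 → i = 59.178°, r = 39.964°, D_min = 138.500°, rainbow angle = 41.500°.
At 665 nm (n = 1.332): cos²i = 0.25807 → i = 59.469°, r = 40.290°, D_min = 137.776°, rainbow angle = 42.224°.
Angular width = |41.500° − 42.224°| = 0.724°.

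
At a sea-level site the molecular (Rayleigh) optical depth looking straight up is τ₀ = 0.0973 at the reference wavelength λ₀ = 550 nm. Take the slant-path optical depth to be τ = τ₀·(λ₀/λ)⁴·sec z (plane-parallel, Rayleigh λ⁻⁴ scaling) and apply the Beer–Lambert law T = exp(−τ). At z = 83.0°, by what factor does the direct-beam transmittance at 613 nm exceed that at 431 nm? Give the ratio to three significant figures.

4.95

Airmass: sec 83.0° = 8.2055.
τ(613 nm) = 0.0973 × (550/613)⁴ × 8.2055 = 0.0973 × 0.6481 × 8.2055 = 0.5174.
τ(431 nm) = 0.0973 × (550/431)⁴ × 8.2055 = 0.0973 × 2.6518 × 8.2055 = 2.1172.
T(613)/T(431) = exp(τ_B − τ_A) = exp(1.5998) = 4.9520.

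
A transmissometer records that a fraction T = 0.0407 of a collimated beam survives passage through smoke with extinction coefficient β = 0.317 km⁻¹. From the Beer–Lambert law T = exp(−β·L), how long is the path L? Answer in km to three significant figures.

Beer–Lambert: T = exp(−βL) ⇒ L = −ln(T)/β = −ln(0.0407)/0.317 = 3.2015/0.317 = 10.1 km.

10.1 km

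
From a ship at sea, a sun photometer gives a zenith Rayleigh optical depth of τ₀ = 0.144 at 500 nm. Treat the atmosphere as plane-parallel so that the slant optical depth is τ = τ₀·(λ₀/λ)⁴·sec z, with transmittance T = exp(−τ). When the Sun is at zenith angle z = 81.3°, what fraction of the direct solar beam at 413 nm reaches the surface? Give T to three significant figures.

sec 81.3° = 6.6111.
τ = 0.144 × (500/413)⁴ × 6.6111 = 0.144 × 2.1482 × 6.6111 = 2.0451.
T = exp(−2.0451) = 0.1294.

0.129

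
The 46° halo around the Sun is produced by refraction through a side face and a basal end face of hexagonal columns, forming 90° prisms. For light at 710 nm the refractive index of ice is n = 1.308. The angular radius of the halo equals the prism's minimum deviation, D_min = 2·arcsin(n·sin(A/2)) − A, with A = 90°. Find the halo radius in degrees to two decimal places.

n·sin(A/2) = 1.308 × sin 45° = 1.308 × 0.7071 = 0.9249.
D_min = 2·arcsin(0.9249) − 90° = 2 × 67.653° − 90° = 45.305°.

45.31°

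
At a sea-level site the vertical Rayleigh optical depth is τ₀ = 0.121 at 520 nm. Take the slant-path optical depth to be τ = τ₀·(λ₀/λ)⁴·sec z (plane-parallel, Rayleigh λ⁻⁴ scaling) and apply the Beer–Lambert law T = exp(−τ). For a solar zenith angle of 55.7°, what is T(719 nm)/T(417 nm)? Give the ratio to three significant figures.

Airmass: sec 55.7° = 1.7745.
τ(719 nm) = 0.121 × (520/719)⁴ × 1.7745 = 0.121 × 0.2736 × 1.7745 = 0.0587.
τ(417 nm) = 0.121 × (520/417)⁴ × 1.7745 = 0.121 × 2.4181 × 1.7745 = 0.5192.
T(719)/T(417) = exp(τ_B − τ_A) = exp(0.4605) = 1.5848.

1.58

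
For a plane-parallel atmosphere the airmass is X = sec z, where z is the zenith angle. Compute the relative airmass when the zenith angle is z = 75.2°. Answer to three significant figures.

X = sec z = 1/cos 75.2° = 1/0.2554 = 3.9147.

3.91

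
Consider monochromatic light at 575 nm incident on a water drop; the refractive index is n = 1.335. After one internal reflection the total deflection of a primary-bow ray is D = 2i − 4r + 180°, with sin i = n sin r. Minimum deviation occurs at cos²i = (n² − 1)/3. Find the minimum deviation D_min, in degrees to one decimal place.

138.2°

cos²i = (1.78222 − 1)/3 = 0.26074; i = arccos(0.51063) = 59.294°.
sin r = sin 59.294°/1.335 = 0.64405; r = 40.094°.
D_min = 2·59.294° − 4·40.094° + 180° = 138.212°.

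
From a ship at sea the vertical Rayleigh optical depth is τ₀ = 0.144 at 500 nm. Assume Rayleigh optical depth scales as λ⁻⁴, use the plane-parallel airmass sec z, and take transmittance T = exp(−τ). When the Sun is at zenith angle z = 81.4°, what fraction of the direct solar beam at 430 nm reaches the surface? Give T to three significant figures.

sec 81.4° = 6.6874.
τ = 0.144 × (500/430)⁴ × 6.6874 = 0.144 × 1.8281 × 6.6874 = 1.7605.
T = exp(−1.7605) = 0.1720.

0.172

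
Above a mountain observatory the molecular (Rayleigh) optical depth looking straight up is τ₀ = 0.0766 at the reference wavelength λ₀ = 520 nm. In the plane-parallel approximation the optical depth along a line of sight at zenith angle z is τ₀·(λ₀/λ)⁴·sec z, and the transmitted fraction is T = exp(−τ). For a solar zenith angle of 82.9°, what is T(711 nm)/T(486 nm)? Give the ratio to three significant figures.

1.89

Airmass: sec 82.9° = 8.0905.
τ(711 nm) = 0.0766 × (520/711)⁴ × 8.0905 = 0.0766 × 0.2861 × 8.0905 = 0.1773.
τ(486 nm) = 0.0766 × (520/486)⁴ × 8.0905 = 0.0766 × 1.3106 × 8.0905 = 0.8122.
T(711)/T(486) = exp(τ_B − τ_A) = exp(0.6349) = 1.8868.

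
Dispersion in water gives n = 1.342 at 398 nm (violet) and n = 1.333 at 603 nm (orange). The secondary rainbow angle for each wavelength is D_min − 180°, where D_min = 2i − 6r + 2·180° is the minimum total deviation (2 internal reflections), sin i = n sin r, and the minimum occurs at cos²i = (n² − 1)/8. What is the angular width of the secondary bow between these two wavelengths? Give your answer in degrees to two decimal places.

2.33°

At 398 nm (n = 1.342): cos²i = 0.10012 → i = 71.554°, r = 44.981°, D_min = 233.222°, rainbow angle = 53.222°.
At 603 nm (n = 1.333): cos²i = 0.09711 → i = 71.843°, r = 45.466°, D_min = 230.891°, rainbow angle = 50.891°.
Angular width = |53.222° − 50.891°| = 2.331°.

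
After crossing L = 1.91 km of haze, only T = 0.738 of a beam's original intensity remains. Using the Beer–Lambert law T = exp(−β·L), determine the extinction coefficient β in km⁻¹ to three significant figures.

Beer–Lambert: T = exp(−βL) ⇒ β = −ln(T)/L = −ln(0.738)/1.91 = 0.3038/1.91 = 0.1591 km⁻¹.

0.159 km⁻¹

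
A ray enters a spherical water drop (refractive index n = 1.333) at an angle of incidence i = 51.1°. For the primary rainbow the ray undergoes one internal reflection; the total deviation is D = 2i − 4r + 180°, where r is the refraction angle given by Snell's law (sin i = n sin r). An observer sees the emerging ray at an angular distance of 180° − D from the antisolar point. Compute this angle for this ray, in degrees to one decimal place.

40.7°

sin r = sin 51.1° / 1.333 = 0.7782/1.333 = 0.5838; r = 35.72°.
D = 2·51.1° − 4·35.72° + 180° = 102.20° − 142.88° + 180° = 139.32°.
Angle from antisolar point = 180° − D = 40.68°.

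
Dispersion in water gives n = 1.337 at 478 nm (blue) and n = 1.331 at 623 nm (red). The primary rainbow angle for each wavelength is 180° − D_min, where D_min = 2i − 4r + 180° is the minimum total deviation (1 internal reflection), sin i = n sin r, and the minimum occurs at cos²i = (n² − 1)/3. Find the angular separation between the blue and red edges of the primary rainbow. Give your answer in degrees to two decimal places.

At 478 nm (n = 1.337): cos²i = 0.26252 → i = 59.178°, r = 39.964°, D_min = 138.500°, rainbow angle = 41.500°.
At 623 nm (n = 1.331): cos²i = 0.25719 → i = 59.527°, r = 40.356°, D_min = 137.630°, rainbow angle = 42.370°.
Angular width = |41.500° − 42.370°| = 0.870°.

0.87°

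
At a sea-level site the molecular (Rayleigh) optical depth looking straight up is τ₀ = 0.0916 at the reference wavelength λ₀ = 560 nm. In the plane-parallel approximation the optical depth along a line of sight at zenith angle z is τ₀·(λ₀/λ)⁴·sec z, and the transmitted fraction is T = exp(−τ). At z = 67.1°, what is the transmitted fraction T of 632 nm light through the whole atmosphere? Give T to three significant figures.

0.865

sec 67.1° = 2.5699.
τ = 0.0916 × (560/632)⁴ × 2.5699 = 0.0916 × 0.6164 × 2.5699 = 0.1451.
T = exp(−0.1451) = 0.8649.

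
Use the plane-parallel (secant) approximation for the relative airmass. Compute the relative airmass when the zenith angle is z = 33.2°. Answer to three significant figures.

X = sec z = 1/cos 33.2° = 1/0.8368 = 1.1951.

1.20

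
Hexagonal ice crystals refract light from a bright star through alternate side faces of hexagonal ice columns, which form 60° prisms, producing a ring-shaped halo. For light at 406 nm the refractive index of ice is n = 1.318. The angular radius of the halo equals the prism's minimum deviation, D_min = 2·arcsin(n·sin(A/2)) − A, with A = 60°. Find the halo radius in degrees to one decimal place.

22.4°

n·sin(A/2) = 1.318 × sin 30° = 1.318 × 0.5000 = 0.6590.
D_min = 2·arcsin(0.6590) − 60° = 2 × 41.224° − 60° = 22.447°.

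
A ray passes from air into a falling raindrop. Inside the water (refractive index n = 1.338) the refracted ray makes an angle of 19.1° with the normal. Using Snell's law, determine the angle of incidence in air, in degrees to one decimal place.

Snell: sin θ_i = n · sin θ_r = 1.338 × sin 19.1° = 1.338 × 0.3272 = 0.4378.
θ_i = arcsin(0.4378) = 25.96°.

26.0°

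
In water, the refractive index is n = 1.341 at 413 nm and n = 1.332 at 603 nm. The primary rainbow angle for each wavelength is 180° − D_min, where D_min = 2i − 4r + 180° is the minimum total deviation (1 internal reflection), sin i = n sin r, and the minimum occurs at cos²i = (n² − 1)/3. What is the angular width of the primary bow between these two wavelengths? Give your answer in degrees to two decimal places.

At 413 nm (n = 1.341): cos²i = 0.26609 → i = 58.946°, r = 39.705°, D_min = 139.071°, rainbow angle = 40.929°.
At 603 nm (n = 1.332): cos²i = 0.25807 → i = 59.469°, r = 40.290°, D_min = 137.776°, rainbow angle = 42.224°.
Angular width = |40.929° − 42.224°| = 1.295°.

1.29°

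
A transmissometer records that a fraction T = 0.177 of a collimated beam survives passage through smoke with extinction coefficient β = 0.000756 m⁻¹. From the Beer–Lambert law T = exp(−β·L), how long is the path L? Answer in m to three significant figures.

Beer–Lambert: T = exp(−βL) ⇒ L = −ln(T)/β = −ln(0.177)/0.000756 = 1.7316/0.000756 = 2290 m.

2290 m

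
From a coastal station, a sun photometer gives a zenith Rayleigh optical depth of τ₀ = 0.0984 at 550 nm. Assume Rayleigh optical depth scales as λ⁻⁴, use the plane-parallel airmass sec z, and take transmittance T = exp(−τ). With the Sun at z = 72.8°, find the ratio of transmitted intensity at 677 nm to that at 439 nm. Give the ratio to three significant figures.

Airmass: sec 72.8° = 3.3817.
τ(677 nm) = 0.0984 × (550/677)⁴ × 3.3817 = 0.0984 × 0.4356 × 3.3817 = 0.1450.
τ(439 nm) = 0.0984 × (550/439)⁴ × 3.3817 = 0.0984 × 2.4637 × 3.3817 = 0.8198.
T(677)/T(439) = exp(τ_B − τ_A) = exp(0.6749) = 1.9638.

1.96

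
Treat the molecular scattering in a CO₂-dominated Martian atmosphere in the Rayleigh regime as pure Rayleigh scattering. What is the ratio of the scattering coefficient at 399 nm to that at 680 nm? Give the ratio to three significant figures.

Rayleigh scattering ∝ λ⁻⁴, so the ratio of coefficients is the inverse fourth power of the wavelength ratio.
σ(399)/σ(680) = (680/399)⁴ = (1.7043)⁴ = 8.436.

8.44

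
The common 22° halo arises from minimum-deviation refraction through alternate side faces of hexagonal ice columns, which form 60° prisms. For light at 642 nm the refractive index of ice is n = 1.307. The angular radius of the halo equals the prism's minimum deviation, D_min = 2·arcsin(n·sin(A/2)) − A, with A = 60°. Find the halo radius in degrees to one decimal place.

n·sin(A/2) = 1.307 × sin 30° = 1.307 × 0.5000 = 0.6535.
D_min = 2·arcsin(0.6535) − 60° = 2 × 40.806° − 60° = 21.612°.

21.6°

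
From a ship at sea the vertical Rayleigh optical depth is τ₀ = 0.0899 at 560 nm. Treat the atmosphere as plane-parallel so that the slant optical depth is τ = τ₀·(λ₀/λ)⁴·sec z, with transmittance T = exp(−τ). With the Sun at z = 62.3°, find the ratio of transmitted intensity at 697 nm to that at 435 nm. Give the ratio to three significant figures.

Airmass: sec 62.3° = 2.1513.
τ(697 nm) = 0.0899 × (560/697)⁴ × 2.1513 = 0.0899 × 0.4167 × 2.1513 = 0.0806.
τ(435 nm) = 0.0899 × (560/435)⁴ × 2.1513 = 0.0899 × 2.7466 × 2.1513 = 0.5312.
T(697)/T(435) = exp(τ_B − τ_A) = exp(0.4506) = 1.5693.

1.57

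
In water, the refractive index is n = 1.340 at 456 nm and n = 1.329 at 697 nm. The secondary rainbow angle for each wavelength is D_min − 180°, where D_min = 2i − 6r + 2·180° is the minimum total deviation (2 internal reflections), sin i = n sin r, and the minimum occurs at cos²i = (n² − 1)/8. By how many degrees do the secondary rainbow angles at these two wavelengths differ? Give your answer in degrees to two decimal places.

2.87°

At 456 nm (n = 1.340): cos²i = 0.09945 → i = 71.618°, r = 45.088°, D_min = 232.709°, rainbow angle = 52.709°.
At 697 nm (n = 1.329): cos²i = 0.09578 → i = 71.972°, r = 45.685°, D_min = 229.837°, rainbow angle = 49.837°.
Angular width = |52.709° − 49.837°| = 2.872°.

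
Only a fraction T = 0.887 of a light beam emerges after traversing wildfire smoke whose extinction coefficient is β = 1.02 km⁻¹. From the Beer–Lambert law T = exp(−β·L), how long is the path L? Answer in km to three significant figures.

0.118 km

Beer–Lambert: T = exp(−βL) ⇒ L = −ln(T)/β = −ln(0.887)/1.02 = 0.1199/1.02 = 0.1176 km.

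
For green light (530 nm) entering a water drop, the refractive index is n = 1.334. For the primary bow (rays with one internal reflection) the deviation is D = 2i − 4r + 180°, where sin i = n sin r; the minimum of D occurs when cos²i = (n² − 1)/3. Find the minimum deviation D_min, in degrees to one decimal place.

cos²i = (1.77956 − 1)/3 = 0.25985; i = arccos(0.50976) = 59.352°.
sin r = sin 59.352°/1.334 = 0.64492; r = 40.159°.
D_min = 2·59.352° − 4·40.159° + 180° = 138.067°.

138.1°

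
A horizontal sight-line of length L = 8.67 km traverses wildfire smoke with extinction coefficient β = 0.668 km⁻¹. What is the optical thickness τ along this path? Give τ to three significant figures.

τ = β·L = 0.668 × 8.67 = 5.7916.

5.79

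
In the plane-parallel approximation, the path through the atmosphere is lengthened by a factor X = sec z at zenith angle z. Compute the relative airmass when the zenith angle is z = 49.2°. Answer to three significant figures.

1.53

X = sec z = 1/cos 49.2° = 1/0.6534 = 1.5304.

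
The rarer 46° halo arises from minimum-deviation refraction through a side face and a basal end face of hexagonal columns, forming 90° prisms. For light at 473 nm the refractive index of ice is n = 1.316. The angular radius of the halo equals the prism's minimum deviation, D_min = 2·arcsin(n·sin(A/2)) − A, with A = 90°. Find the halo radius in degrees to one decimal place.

n·sin(A/2) = 1.316 × sin 45° = 1.316 × 0.7071 = 0.9306.
D_min = 2·arcsin(0.9306) − 90° = 2 × 68.521° − 90° = 47.042°.

47.0°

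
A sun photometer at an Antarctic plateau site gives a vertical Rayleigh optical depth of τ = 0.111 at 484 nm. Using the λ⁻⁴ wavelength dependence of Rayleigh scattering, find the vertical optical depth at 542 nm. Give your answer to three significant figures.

0.0706

τ(542 nm) = τ(484 nm) × (484/542)⁴ = 0.111 × (0.8930)⁴ = 0.111 × 0.6359 = 0.0706.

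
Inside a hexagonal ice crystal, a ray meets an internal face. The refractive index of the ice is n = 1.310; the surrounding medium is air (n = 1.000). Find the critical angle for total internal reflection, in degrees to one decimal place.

49.8°

sin θ_c = n_air / n = 1.000 / 1.310 = 0.7634.
θ_c = arcsin(0.7634) = 49.76°.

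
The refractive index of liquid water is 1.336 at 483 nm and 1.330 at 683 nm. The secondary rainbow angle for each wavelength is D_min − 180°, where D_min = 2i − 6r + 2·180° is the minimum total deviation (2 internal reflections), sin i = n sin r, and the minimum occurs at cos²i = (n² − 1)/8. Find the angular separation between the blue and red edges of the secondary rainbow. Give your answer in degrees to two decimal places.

1.57°

At 483 nm (n = 1.336): cos²i = 0.09811 → i = 71.746°, r = 45.303°, D_min = 231.674°, rainbow angle = 51.674°.
At 683 nm (n = 1.330): cos²i = 0.09611 → i = 71.940°, r = 45.630°, D_min = 230.101°, rainbow angle = 50.101°.
Angular width = |51.674° − 50.101°| = 1.573°.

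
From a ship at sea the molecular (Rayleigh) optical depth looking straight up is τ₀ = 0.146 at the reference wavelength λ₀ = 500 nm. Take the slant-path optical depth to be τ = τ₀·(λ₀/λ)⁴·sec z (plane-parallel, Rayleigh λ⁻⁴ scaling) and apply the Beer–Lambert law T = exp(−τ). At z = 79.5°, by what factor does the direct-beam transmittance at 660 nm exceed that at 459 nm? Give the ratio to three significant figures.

2.37

Airmass: sec 79.5° = 5.4874.
τ(660 nm) = 0.146 × (500/660)⁴ × 5.4874 = 0.146 × 0.3294 × 5.4874 = 0.2639.
τ(459 nm) = 0.146 × (500/459)⁴ × 5.4874 = 0.146 × 1.4081 × 5.4874 = 1.1281.
T(660)/T(459) = exp(τ_B − τ_A) = exp(0.8642) = 2.3731.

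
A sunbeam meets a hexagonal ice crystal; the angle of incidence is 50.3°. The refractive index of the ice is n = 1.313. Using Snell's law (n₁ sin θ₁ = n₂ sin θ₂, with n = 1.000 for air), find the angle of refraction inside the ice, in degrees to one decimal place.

Snell: sin θ_r = sin θ_i / n = sin 50.3° / 1.313 = 0.7694 / 1.313 = 0.5860.
θ_r = arcsin(0.5860) = 35.87°.

35.9°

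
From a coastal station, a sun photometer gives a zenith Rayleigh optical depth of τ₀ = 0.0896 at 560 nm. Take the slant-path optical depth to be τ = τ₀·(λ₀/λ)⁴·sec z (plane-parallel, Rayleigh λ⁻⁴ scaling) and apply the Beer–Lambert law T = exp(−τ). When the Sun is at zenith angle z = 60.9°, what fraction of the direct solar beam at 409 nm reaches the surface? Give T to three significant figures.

0.523

sec 60.9° = 2.0562.
τ = 0.0896 × (560/409)⁴ × 2.0562 = 0.0896 × 3.5145 × 2.0562 = 0.6475.
T = exp(−0.6475) = 0.5234.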